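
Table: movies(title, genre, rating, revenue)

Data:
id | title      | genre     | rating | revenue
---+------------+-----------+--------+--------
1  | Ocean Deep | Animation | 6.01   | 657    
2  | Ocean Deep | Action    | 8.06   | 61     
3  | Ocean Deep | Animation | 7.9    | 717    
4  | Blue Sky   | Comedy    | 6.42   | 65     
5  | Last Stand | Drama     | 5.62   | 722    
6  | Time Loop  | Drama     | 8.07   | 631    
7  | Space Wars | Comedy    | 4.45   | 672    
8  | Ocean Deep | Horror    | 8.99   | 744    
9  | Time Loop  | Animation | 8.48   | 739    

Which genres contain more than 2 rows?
SELECT genre, COUNT(*) as cnt
FROM movies
GROUP BY genre
HAVING COUNT(*) > 2

Result:
  Animation: 3

Note: HAVING filters groups after aggregation, WHERE filters rows before.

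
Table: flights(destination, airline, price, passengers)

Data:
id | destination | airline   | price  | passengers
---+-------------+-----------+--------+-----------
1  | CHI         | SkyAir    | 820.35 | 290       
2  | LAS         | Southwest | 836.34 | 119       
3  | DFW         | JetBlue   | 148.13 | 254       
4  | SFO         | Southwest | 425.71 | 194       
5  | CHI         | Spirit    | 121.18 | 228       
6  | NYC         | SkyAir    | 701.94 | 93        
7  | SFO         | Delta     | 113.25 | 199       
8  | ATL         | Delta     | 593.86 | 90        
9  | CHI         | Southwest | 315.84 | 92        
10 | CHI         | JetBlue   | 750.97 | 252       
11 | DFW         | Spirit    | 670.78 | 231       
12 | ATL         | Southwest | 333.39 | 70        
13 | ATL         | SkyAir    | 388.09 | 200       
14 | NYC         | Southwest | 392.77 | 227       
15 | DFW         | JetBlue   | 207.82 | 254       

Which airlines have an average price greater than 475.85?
SELECT airline, AVG(price)
FROM flights
GROUP BY airline
HAVING AVG(price) > 475.85

Result:
  SkyAir: avg=636.79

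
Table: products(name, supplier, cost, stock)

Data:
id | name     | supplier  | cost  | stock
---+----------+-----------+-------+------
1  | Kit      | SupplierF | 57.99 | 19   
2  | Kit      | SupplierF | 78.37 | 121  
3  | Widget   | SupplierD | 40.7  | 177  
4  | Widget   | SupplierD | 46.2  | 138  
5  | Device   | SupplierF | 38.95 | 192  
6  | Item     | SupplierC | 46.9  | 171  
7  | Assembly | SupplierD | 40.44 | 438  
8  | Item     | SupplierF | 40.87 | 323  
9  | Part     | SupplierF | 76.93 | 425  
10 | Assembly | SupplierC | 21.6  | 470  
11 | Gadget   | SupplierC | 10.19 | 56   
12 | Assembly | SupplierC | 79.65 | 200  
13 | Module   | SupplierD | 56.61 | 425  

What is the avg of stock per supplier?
SELECT supplier, AVG(stock) as result
FROM products
GROUP BY supplier

Result:
  SupplierC: 224.25
  SupplierD: 294.50
  SupplierF: 216.00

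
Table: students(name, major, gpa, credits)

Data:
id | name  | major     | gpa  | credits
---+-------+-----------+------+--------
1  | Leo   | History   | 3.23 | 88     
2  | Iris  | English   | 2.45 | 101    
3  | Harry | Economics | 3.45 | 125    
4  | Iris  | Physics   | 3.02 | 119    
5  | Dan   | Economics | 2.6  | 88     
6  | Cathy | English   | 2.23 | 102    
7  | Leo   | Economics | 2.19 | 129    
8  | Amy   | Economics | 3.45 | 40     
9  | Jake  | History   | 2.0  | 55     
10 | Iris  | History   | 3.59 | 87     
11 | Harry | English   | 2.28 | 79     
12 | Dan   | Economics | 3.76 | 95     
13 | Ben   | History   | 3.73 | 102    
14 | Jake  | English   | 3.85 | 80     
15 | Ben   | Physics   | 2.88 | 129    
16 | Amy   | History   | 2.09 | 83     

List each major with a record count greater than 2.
SELECT major, COUNT(*) as cnt
FROM students
GROUP BY major
HAVING COUNT(*) > 2

Result:
  Economics: 5
  English: 4
  History: 5

Note: HAVING filters groups after aggregation, WHERE filters rows before.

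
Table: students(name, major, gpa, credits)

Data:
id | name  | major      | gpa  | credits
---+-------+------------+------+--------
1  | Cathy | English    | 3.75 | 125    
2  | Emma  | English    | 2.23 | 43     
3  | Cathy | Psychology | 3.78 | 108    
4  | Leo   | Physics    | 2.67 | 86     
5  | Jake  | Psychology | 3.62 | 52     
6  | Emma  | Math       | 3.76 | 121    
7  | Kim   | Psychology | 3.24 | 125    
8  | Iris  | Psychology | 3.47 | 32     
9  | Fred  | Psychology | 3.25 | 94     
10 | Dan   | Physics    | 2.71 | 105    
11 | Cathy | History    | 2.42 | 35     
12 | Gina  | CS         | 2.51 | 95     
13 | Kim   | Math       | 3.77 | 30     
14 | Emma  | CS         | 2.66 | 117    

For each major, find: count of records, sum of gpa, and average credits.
SELECT major,
       COUNT(*) as cnt,
       SUM(gpa) as total_gpa,
       AVG(credits) as avg_credits
FROM students
GROUP BY major

Result:
  CS: 2 records, 5.17 total gpa, 106.00 avg credits
  English: 2 records, 5.98 total gpa, 84.00 avg credits
  History: 1 records, 2.42 total gpa, 35.00 avg credits
  Math: 2 records, 7.53 total gpa, 75.50 avg credits
  Physics: 2 records, 5.38 total gpa, 95.50 avg credits
  Psychology: 5 records, 17.36 total gpa, 82.20 avg credits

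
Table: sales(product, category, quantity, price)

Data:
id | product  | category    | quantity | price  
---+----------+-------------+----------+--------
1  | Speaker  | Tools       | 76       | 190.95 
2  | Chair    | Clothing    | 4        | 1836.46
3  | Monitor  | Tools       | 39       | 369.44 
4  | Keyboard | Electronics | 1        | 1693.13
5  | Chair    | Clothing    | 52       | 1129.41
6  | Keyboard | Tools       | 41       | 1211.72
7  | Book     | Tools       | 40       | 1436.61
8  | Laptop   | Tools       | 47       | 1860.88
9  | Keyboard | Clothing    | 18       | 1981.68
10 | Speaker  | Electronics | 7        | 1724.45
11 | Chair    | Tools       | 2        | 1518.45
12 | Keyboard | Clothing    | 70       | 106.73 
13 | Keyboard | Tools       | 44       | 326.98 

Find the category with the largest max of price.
SELECT category, MAX(price) as val
FROM sales
GROUP BY category
ORDER BY val DESC
LIMIT 1

Result: Clothing with max(price) = 1981.68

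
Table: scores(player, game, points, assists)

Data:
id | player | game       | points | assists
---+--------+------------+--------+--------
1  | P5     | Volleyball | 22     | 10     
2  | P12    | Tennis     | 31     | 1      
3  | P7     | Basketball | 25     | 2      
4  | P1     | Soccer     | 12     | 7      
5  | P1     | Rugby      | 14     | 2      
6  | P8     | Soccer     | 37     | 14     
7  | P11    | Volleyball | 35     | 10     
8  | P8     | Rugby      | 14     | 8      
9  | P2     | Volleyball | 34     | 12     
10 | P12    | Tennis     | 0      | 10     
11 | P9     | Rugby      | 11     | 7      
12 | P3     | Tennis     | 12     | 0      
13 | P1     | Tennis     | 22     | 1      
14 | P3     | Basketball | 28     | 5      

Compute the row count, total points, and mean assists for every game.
SELECT game,
       COUNT(*) as cnt,
       SUM(points) as total_points,
       AVG(assists) as avg_assists
FROM scores
GROUP BY game

Result:
  Basketball: 2 records, 53 total points, 3.50 avg assists
  Rugby: 3 records, 39 total points, 5.67 avg assists
  Soccer: 2 records, 49 total points, 10.50 avg assists
  Tennis: 4 records, 65 total points, 3.00 avg assists
  Volleyball: 3 records, 91 total points, 10.67 avg assists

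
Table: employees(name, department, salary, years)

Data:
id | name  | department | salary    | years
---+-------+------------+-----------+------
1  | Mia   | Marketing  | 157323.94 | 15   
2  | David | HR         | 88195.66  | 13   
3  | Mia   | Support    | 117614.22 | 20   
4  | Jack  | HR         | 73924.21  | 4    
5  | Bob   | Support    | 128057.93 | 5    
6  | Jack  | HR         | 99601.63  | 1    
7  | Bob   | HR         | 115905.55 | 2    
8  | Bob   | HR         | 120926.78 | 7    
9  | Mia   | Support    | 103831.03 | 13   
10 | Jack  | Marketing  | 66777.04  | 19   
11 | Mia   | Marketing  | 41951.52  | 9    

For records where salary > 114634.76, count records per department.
SELECT department, COUNT(*)
FROM employees
WHERE salary > 114634.76
GROUP BY department

Note: WHERE filters rows before grouping.

Result:
  HR: 2
  Marketing: 1
  Support: 2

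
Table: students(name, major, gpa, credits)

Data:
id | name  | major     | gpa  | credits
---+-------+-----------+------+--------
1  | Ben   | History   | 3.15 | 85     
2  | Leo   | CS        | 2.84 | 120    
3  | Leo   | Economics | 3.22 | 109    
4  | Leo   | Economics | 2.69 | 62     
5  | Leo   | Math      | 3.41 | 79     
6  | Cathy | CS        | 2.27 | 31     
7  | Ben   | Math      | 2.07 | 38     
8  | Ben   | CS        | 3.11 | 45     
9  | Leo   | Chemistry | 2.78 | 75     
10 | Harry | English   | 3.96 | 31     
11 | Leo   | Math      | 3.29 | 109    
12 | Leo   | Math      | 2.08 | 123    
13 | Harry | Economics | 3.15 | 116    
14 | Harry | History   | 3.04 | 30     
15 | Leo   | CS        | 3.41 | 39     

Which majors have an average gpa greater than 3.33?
SELECT major, AVG(gpa)
FROM students
GROUP BY major
HAVING AVG(gpa) > 3.33

Result:
  English: avg=3.96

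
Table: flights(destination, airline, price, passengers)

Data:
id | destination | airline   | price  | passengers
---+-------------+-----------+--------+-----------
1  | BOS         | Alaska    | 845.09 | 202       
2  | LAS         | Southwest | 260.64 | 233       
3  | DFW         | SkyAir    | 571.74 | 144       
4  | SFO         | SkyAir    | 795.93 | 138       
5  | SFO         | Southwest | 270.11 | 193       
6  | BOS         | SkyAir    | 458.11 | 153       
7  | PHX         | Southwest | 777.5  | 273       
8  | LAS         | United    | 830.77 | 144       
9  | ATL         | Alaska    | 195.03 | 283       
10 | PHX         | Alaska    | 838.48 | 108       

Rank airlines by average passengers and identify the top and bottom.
SELECT airline, AVG(passengers)
FROM flights
GROUP BY airline
ORDER BY AVG(passengers)

All groups:
  United: 144.00
  SkyAir: 145.00
  Alaska: 197.67
  Southwest: 233.00

Highest: Southwest (233.00)
Lowest: United (144.00)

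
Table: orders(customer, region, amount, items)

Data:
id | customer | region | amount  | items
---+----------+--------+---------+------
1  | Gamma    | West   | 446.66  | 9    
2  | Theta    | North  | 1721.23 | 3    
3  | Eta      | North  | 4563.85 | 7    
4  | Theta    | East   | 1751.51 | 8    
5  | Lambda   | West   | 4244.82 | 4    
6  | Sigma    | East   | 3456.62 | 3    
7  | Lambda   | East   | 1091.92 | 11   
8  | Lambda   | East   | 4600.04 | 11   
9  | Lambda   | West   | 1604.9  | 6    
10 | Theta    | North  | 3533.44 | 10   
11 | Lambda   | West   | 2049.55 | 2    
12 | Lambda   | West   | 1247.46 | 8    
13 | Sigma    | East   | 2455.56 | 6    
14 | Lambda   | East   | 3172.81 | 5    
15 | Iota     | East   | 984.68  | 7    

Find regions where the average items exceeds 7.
SELECT region, AVG(items)
FROM orders
GROUP BY region
HAVING AVG(items) > 7

Result:
  East: avg=7.29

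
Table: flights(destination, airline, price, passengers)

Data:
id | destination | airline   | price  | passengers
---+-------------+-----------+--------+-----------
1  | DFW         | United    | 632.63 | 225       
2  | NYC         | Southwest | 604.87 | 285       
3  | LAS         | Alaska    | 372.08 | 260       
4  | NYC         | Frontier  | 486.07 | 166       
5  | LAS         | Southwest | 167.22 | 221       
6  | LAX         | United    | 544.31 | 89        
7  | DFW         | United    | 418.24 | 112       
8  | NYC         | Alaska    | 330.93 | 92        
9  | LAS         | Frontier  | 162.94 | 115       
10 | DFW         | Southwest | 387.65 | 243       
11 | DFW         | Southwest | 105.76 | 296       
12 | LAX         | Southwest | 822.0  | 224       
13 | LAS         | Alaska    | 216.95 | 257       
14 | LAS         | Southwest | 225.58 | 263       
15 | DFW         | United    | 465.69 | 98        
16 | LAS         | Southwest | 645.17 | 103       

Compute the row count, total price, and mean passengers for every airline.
SELECT airline,
       COUNT(*) as cnt,
       SUM(price) as total_price,
       AVG(passengers) as avg_passengers
FROM flights
GROUP BY airline

Result:
  Alaska: 3 records, 919.96 total price, 203.00 avg passengers
  Frontier: 2 records, 649.01 total price, 140.50 avg passengers
  Southwest: 7 records, 2958.25 total price, 233.57 avg passengers
  United: 4 records, 2060.87 total price, 131.00 avg passengers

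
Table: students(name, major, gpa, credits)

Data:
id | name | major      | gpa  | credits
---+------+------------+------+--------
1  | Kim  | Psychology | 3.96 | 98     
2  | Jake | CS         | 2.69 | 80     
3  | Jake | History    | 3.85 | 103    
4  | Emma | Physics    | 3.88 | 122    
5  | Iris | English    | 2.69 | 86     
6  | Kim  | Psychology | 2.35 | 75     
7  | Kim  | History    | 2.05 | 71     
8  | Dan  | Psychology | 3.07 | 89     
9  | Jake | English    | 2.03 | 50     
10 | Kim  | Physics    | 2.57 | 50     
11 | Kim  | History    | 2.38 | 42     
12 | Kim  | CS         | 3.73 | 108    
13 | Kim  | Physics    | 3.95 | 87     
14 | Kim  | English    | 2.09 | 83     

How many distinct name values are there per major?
SELECT major, COUNT(DISTINCT name)
FROM students
GROUP BY major

Result:
  CS: 2 distinct
  English: 3 distinct
  History: 2 distinct
  Physics: 2 distinct
  Psychology: 2 distinct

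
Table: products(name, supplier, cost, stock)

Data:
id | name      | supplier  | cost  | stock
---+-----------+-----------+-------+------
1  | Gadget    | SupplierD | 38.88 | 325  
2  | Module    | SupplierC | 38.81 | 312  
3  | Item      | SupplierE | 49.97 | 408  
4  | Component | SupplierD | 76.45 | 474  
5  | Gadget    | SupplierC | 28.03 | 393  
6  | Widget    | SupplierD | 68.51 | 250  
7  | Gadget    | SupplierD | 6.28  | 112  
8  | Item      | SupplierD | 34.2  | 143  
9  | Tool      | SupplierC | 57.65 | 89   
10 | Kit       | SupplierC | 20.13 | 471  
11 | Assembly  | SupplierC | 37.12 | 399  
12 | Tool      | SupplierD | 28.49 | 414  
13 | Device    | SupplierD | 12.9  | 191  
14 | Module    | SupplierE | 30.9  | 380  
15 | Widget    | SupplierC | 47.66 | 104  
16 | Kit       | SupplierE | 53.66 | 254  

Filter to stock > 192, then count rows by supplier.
SELECT supplier, COUNT(*)
FROM products
WHERE stock > 192
GROUP BY supplier

Note: WHERE filters rows before grouping.

Result:
  SupplierC: 4
  SupplierD: 4
  SupplierE: 3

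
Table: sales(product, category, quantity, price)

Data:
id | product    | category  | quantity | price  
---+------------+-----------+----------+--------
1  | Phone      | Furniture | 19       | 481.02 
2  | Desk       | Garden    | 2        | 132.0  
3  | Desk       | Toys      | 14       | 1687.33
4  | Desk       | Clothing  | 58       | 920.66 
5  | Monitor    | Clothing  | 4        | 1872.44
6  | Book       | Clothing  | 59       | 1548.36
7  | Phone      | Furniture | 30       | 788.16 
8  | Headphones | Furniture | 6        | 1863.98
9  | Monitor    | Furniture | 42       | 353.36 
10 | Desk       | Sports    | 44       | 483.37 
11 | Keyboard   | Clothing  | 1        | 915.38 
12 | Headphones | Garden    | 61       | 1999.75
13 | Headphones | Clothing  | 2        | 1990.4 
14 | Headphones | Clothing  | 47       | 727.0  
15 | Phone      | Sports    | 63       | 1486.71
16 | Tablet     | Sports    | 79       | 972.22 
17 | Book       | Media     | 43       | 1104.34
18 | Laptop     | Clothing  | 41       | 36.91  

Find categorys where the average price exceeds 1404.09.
SELECT category, AVG(price)
FROM sales
GROUP BY category
HAVING AVG(price) > 1404.09

Result:
  Toys: avg=1687.33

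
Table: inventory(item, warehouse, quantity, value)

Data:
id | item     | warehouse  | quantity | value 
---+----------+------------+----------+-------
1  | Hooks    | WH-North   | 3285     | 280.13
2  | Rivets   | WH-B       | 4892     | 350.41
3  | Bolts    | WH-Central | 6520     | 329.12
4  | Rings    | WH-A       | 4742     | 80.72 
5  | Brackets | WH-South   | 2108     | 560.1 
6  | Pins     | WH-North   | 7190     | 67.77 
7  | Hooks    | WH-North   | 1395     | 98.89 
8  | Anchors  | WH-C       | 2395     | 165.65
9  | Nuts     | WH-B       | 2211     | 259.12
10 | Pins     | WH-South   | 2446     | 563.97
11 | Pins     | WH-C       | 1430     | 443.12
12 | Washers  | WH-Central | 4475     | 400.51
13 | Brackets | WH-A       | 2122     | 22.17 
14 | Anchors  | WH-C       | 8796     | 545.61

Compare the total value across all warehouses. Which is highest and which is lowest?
SELECT warehouse, SUM(value)
FROM inventory
GROUP BY warehouse
ORDER BY SUM(value)

All groups:
  WH-A: 102.89
  WH-North: 446.79
  WH-B: 609.53
  WH-Central: 729.63
  WH-South: 1124.07
  WH-C: 1154.38

Highest: WH-C (1154.38)
Lowest: WH-A (102.89)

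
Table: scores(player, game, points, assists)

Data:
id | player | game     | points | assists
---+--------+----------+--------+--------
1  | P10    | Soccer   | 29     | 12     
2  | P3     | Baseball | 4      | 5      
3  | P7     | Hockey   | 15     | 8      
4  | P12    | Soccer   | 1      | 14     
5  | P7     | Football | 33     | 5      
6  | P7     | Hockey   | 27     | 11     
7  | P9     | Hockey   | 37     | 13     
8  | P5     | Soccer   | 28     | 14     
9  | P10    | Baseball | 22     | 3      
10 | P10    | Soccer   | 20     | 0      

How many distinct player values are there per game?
SELECT game, COUNT(DISTINCT player)
FROM scores
GROUP BY game

Result:
  Baseball: 2 distinct
  Football: 1 distinct
  Hockey: 2 distinct
  Soccer: 3 distinct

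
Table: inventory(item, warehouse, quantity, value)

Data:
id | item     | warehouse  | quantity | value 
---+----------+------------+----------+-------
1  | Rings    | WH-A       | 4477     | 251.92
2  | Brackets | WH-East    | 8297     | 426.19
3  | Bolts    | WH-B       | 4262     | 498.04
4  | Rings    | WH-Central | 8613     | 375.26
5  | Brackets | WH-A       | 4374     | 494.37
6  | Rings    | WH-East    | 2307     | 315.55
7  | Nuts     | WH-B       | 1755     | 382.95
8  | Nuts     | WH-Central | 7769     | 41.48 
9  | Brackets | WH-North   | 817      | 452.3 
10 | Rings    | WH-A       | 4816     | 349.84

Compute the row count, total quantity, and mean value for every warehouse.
SELECT warehouse,
       COUNT(*) as cnt,
       SUM(quantity) as total_quantity,
       AVG(value) as avg_value
FROM inventory
GROUP BY warehouse

Result:
  WH-A: 3 records, 13667 total quantity, 365.38 avg value
  WH-B: 2 records, 6017 total quantity, 440.50 avg value
  WH-Central: 2 records, 16382 total quantity, 208.37 avg value
  WH-East: 2 records, 10604 total quantity, 370.87 avg value
  WH-North: 1 records, 817 total quantity, 452.30 avg value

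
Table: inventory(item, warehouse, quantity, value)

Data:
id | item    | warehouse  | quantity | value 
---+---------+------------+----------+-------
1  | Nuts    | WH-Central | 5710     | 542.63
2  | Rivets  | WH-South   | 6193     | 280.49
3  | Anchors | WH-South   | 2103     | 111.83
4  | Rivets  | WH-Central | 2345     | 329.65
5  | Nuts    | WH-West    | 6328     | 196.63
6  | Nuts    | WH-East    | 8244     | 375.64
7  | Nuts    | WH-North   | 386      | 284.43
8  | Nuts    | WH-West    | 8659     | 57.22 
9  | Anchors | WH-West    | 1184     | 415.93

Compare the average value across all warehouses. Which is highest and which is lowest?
SELECT warehouse, AVG(value)
FROM inventory
GROUP BY warehouse
ORDER BY AVG(value)

All groups:
  WH-South: 196.16
  WH-West: 223.26
  WH-North: 284.43
  WH-East: 375.64
  WH-Central: 436.14

Highest: WH-Central (436.14)
Lowest: WH-South (196.16)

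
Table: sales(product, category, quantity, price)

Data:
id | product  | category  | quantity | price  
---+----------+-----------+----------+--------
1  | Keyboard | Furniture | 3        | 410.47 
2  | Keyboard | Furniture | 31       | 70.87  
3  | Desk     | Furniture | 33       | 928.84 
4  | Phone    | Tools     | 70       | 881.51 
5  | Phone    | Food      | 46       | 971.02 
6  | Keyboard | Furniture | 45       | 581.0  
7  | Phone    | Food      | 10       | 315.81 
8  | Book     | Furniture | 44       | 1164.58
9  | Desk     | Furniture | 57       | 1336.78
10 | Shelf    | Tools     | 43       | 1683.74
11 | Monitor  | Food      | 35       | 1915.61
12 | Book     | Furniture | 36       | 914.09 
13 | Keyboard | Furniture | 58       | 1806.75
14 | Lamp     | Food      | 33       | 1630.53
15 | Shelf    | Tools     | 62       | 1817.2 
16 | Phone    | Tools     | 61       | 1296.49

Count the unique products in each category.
SELECT category, COUNT(DISTINCT product)
FROM sales
GROUP BY category

Result:
  Food: 3 distinct
  Furniture: 3 distinct
  Tools: 2 distinct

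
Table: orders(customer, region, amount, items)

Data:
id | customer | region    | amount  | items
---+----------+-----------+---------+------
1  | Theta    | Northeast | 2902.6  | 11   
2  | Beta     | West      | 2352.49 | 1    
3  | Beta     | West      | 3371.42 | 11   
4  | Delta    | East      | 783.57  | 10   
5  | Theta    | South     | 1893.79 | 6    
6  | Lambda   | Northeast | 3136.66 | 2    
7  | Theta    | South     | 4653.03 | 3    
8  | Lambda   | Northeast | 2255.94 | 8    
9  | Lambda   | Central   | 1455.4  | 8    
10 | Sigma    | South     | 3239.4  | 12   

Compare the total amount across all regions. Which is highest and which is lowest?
SELECT region, SUM(amount)
FROM orders
GROUP BY region
ORDER BY SUM(amount)

All groups:
  East: 783.57
  Central: 1455.40
  West: 5723.91
  Northeast: 8295.20
  South: 9786.22

Highest: South (9786.22)
Lowest: East (783.57)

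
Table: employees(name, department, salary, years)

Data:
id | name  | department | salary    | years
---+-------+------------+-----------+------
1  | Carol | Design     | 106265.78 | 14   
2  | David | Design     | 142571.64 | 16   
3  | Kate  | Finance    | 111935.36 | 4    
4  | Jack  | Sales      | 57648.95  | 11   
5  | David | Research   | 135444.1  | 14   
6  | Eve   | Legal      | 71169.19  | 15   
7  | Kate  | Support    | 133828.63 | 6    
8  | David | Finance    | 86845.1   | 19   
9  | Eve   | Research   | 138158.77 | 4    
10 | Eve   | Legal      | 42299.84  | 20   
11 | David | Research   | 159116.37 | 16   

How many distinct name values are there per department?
SELECT department, COUNT(DISTINCT name)
FROM employees
GROUP BY department

Result:
  Design: 2 distinct
  Finance: 2 distinct
  Legal: 1 distinct
  Research: 2 distinct
  Sales: 1 distinct
  Support: 1 distinct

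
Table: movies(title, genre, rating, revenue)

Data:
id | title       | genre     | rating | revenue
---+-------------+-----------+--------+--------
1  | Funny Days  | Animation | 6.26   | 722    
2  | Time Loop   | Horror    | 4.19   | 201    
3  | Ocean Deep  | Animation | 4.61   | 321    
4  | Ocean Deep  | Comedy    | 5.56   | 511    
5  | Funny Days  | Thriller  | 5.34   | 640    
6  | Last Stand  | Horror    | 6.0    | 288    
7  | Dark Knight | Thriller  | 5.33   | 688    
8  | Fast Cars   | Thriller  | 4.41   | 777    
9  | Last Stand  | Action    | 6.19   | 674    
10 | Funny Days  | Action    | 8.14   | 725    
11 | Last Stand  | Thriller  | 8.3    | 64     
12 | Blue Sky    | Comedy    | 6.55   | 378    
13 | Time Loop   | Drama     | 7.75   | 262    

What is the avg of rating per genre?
SELECT genre, AVG(rating) as result
FROM movies
GROUP BY genre

Result:
  Action: 7.17
  Animation: 5.44
  Comedy: 6.06
  Drama: 7.75
  Horror: 5.10
  Thriller: 5.85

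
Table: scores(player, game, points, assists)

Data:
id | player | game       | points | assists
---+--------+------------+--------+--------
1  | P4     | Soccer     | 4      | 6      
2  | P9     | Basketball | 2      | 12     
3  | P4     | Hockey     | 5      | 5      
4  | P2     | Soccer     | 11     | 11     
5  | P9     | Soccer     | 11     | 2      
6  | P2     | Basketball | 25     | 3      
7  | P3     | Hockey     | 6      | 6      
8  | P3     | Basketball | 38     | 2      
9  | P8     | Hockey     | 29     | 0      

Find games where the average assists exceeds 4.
SELECT game, AVG(assists)
FROM scores
GROUP BY game
HAVING AVG(assists) > 4

Result:
  Basketball: avg=5.67
  Soccer: avg=6.33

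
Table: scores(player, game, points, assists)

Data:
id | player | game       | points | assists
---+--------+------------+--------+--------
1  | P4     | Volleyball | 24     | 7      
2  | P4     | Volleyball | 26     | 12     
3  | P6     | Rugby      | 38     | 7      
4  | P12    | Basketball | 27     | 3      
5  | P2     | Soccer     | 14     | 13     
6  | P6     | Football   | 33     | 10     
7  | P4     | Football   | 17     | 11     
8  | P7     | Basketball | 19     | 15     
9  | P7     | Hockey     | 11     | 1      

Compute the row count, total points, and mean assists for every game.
SELECT game,
       COUNT(*) as cnt,
       SUM(points) as total_points,
       AVG(assists) as avg_assists
FROM scores
GROUP BY game

Result:
  Basketball: 2 records, 46 total points, 9.00 avg assists
  Football: 2 records, 50 total points, 10.50 avg assists
  Hockey: 1 records, 11 total points, 1.00 avg assists
  Rugby: 1 records, 38 total points, 7.00 avg assists
  Soccer: 1 records, 14 total points, 13.00 avg assists
  Volleyball: 2 records, 50 total points, 9.50 avg assists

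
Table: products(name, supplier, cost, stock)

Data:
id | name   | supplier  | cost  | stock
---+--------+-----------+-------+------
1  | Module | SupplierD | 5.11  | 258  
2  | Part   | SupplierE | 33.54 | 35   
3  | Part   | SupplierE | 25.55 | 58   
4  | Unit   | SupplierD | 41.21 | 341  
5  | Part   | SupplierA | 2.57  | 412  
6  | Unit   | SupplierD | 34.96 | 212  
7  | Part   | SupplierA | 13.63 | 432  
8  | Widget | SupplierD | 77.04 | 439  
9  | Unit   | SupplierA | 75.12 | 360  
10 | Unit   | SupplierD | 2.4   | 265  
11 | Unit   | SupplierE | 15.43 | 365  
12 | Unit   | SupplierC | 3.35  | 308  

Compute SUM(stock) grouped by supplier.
SELECT supplier, SUM(stock) as result
FROM products
GROUP BY supplier

Result:
  SupplierA: 1204
  SupplierC: 308
  SupplierD: 1515
  SupplierE: 458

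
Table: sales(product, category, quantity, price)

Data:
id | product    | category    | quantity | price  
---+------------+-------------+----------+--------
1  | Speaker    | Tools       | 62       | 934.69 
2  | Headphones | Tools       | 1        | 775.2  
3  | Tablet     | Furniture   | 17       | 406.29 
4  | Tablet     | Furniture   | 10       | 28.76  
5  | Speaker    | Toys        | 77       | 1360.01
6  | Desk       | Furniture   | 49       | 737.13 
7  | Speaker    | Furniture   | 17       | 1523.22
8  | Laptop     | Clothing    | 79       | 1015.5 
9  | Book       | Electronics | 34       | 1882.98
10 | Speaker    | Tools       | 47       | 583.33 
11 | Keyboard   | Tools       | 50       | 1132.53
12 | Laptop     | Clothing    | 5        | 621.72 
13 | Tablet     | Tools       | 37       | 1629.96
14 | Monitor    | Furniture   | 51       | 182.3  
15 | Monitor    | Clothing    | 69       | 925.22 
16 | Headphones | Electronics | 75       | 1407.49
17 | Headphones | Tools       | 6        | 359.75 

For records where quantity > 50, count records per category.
SELECT category, COUNT(*)
FROM sales
WHERE quantity > 50
GROUP BY category

Note: WHERE filters rows before grouping.

Result:
  Clothing: 2
  Electronics: 1
  Furniture: 1
  Tools: 1
  Toys: 1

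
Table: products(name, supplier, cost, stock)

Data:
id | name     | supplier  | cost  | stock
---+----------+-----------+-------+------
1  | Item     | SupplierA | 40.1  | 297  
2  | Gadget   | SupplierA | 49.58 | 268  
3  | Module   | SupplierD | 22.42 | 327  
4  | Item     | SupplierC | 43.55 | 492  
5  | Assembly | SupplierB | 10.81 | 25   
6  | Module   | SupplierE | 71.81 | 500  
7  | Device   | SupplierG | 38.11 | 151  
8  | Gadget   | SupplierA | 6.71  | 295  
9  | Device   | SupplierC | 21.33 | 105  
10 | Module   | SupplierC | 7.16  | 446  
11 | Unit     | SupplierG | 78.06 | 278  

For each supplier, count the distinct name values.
SELECT supplier, COUNT(DISTINCT name)
FROM products
GROUP BY supplier

Result:
  SupplierA: 2 distinct
  SupplierB: 1 distinct
  SupplierC: 3 distinct
  SupplierD: 1 distinct
  SupplierE: 1 distinct
  SupplierG: 2 distinct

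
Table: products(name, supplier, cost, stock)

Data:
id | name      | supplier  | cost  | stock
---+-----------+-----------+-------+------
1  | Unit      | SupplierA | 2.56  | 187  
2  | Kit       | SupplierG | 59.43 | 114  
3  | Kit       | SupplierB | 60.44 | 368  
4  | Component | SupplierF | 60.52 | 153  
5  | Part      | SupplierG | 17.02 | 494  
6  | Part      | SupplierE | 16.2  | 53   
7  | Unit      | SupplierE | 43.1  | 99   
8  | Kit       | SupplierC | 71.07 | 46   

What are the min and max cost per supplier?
SELECT supplier, MIN(cost), MAX(cost)
FROM products
GROUP BY supplier

Result:
  SupplierA: min=2.56, max=2.56
  SupplierB: min=60.44, max=60.44
  SupplierC: min=71.07, max=71.07
  SupplierE: min=16.20, max=43.10
  SupplierF: min=60.52, max=60.52
  SupplierG: min=17.02, max=59.43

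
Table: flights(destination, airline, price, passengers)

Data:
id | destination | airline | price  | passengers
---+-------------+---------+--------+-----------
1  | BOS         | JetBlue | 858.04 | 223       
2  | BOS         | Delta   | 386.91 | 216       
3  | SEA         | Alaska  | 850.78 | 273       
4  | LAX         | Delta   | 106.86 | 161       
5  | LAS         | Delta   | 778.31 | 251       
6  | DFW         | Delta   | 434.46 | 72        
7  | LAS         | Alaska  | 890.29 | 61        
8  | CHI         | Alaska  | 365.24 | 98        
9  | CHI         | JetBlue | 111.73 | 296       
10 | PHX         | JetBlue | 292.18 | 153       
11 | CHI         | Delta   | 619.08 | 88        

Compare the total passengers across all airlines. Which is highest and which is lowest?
SELECT airline, SUM(passengers)
FROM flights
GROUP BY airline
ORDER BY SUM(passengers)

All groups:
  Alaska: 432
  JetBlue: 672
  Delta: 788

Highest: Delta (788)
Lowest: Alaska (432)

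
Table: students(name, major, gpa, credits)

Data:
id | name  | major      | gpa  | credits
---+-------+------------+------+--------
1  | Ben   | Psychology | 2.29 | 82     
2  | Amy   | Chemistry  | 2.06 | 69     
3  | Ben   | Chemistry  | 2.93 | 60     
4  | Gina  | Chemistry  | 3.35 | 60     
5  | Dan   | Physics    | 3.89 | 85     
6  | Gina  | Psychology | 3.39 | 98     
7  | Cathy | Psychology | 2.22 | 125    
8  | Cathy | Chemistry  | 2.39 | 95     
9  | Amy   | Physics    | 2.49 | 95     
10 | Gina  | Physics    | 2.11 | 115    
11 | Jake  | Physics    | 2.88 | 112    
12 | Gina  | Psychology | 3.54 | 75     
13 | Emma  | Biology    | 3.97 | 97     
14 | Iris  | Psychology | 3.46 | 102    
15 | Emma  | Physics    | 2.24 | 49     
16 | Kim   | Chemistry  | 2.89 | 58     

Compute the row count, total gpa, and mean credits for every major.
SELECT major,
       COUNT(*) as cnt,
       SUM(gpa) as total_gpa,
       AVG(credits) as avg_credits
FROM students
GROUP BY major

Result:
  Biology: 1 records, 3.97 total gpa, 97.00 avg credits
  Chemistry: 5 records, 13.62 total gpa, 68.40 avg credits
  Physics: 5 records, 13.61 total gpa, 91.20 avg credits
  Psychology: 5 records, 14.90 total gpa, 96.40 avg credits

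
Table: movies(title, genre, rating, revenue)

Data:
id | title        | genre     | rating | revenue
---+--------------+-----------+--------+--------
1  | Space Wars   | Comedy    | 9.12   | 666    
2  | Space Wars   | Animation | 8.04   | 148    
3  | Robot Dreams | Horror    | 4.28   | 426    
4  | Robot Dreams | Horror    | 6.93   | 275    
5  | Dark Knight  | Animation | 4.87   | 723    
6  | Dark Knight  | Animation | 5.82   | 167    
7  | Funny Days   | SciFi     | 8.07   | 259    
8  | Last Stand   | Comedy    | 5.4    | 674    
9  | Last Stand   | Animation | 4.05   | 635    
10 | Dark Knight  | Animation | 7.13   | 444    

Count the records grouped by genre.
SELECT genre, COUNT(*) as count
FROM movies
GROUP BY genre

Result:
  Animation: 5
  Comedy: 2
  Horror: 2
  SciFi: 1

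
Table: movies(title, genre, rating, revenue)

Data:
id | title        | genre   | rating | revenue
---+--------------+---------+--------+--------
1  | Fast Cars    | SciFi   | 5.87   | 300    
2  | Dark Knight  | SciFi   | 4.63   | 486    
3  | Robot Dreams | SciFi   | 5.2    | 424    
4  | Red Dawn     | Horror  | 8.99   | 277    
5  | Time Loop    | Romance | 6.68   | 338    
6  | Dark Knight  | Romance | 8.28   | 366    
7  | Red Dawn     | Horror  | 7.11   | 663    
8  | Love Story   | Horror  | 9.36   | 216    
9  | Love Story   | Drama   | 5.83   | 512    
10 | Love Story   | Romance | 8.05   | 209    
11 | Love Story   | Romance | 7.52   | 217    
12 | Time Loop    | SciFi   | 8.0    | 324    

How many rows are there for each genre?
SELECT genre, COUNT(*) as count
FROM movies
GROUP BY genre

Result:
  Drama: 1
  Horror: 3
  Romance: 4
  SciFi: 4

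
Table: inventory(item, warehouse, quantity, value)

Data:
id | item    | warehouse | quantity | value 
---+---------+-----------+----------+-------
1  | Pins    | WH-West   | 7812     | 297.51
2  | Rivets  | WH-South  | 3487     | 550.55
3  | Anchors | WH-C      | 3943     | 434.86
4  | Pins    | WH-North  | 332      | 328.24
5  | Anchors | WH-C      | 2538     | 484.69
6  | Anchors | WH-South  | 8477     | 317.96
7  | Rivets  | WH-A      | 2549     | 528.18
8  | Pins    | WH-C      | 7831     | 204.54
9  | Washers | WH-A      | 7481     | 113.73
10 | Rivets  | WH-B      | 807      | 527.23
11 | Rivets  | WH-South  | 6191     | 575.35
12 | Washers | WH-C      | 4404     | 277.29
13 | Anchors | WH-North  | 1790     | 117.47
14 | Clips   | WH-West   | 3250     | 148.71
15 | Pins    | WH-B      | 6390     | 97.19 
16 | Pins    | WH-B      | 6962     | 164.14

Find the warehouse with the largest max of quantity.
SELECT warehouse, MAX(quantity) as val
FROM inventory
GROUP BY warehouse
ORDER BY val DESC
LIMIT 1

Result: WH-South with max(quantity) = 8477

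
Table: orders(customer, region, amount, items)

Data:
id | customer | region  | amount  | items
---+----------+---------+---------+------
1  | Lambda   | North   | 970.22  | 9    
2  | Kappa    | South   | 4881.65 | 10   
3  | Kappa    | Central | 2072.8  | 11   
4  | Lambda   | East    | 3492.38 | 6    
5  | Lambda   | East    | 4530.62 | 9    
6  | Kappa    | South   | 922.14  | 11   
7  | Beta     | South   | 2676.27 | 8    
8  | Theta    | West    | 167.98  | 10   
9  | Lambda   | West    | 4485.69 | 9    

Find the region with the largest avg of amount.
SELECT region, AVG(amount) as val
FROM orders
GROUP BY region
ORDER BY val DESC
LIMIT 1

Result: East with avg(amount) = 4011.50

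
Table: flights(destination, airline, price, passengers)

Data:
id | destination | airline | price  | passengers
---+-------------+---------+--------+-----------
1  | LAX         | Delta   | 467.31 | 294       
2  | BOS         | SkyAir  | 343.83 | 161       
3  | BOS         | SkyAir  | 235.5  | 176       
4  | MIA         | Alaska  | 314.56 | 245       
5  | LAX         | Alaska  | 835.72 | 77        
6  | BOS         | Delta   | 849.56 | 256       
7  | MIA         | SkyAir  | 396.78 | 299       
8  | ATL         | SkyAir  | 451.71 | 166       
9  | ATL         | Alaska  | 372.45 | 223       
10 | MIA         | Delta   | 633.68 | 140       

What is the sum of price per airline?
SELECT airline, SUM(price) as result
FROM flights
GROUP BY airline

Result:
  Alaska: 1522.73
  Delta: 1950.55
  SkyAir: 1427.82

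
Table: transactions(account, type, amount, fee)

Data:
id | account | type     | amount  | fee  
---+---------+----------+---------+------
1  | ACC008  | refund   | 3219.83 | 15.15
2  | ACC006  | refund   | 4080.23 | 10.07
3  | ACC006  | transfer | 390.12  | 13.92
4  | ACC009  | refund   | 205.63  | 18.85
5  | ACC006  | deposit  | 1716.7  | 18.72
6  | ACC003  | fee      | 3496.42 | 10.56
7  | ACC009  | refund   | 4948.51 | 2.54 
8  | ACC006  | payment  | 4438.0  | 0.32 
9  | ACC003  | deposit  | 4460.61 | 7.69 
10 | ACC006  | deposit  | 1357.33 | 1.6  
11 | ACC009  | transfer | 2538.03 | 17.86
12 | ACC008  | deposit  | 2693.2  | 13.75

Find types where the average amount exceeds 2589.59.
SELECT type, AVG(amount)
FROM transactions
GROUP BY type
HAVING AVG(amount) > 2589.59

Result:
  fee: avg=3496.42
  payment: avg=4438.00
  refund: avg=3113.55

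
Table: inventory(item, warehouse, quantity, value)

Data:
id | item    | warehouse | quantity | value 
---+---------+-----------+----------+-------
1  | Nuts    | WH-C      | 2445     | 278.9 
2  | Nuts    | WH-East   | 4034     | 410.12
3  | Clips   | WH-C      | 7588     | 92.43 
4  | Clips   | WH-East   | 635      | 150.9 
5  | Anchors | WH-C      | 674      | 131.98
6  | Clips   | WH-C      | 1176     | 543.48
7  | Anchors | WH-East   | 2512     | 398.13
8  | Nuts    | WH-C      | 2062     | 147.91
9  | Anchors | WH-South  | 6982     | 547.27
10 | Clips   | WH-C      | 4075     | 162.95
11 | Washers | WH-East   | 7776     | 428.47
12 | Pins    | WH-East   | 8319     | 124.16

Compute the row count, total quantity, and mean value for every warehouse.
SELECT warehouse,
       COUNT(*) as cnt,
       SUM(quantity) as total_quantity,
       AVG(value) as avg_value
FROM inventory
GROUP BY warehouse

Result:
  WH-C: 6 records, 18020 total quantity, 226.28 avg value
  WH-East: 5 records, 23276 total quantity, 302.36 avg value
  WH-South: 1 records, 6982 total quantity, 547.27 avg value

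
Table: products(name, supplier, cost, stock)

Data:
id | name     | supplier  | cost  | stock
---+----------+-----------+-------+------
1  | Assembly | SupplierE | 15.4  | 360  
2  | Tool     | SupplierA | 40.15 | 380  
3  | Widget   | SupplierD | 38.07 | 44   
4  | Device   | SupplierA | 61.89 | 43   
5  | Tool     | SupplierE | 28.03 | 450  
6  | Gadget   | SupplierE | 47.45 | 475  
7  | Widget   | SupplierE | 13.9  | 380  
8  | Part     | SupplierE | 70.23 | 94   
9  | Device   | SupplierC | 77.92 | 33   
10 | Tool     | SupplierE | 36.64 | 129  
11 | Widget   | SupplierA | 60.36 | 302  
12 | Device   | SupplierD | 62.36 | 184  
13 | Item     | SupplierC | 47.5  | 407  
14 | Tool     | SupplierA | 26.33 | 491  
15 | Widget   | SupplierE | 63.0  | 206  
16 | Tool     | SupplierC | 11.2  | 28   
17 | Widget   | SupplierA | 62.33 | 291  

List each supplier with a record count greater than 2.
SELECT supplier, COUNT(*) as cnt
FROM products
GROUP BY supplier
HAVING COUNT(*) > 2

Result:
  SupplierA: 5
  SupplierC: 3
  SupplierE: 7

Note: HAVING filters groups after aggregation, WHERE filters rows before.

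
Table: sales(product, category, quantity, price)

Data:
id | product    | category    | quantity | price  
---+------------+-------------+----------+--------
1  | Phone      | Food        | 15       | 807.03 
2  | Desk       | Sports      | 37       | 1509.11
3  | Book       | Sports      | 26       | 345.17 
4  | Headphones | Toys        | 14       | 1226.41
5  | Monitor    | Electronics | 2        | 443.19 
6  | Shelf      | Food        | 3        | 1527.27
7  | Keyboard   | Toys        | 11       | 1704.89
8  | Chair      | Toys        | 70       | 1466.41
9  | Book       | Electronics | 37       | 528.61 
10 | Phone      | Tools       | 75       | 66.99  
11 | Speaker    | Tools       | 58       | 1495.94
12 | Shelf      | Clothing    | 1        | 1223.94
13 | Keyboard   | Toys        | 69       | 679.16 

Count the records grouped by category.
SELECT category, COUNT(*) as count
FROM sales
GROUP BY category

Result:
  Clothing: 1
  Electronics: 2
  Food: 2
  Sports: 2
  Tools: 2
  Toys: 4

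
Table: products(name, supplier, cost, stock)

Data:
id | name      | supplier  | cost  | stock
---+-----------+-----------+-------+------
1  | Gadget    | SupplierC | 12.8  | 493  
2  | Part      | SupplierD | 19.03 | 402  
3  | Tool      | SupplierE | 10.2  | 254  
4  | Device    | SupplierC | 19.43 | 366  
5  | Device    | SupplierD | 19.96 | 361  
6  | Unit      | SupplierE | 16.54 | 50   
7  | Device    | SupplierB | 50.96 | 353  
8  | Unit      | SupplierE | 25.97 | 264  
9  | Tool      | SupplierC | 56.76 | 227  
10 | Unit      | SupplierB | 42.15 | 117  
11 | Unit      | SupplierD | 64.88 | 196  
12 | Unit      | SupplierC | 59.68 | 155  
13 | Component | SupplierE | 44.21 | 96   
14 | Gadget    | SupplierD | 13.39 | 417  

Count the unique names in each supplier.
SELECT supplier, COUNT(DISTINCT name)
FROM products
GROUP BY supplier

Result:
  SupplierB: 2 distinct
  SupplierC: 4 distinct
  SupplierD: 4 distinct
  SupplierE: 3 distinct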